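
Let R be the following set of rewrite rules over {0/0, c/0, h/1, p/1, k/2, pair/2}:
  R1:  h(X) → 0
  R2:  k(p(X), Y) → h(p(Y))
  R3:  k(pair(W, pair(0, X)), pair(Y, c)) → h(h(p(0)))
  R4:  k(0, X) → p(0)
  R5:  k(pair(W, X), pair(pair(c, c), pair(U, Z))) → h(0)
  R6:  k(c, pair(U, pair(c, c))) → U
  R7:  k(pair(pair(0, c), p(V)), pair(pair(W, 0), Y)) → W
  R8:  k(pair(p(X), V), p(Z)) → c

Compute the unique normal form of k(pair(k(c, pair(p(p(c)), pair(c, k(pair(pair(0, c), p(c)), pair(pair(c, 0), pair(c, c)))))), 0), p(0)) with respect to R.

c

1. k(pair(k(c, pair(p(p(c)), pair(c, k(pair(pair(0, c), p(c)), pair(pair(c, 0), pair(c, c)))))), 0), p(0))  →  k(pair(k(c, pair(p(p(c)), pair(c, c))), 0), p(0))   [R7 at 1.1.2.2.2]
2. k(pair(k(c, pair(p(p(c)), pair(c, c))), 0), p(0))  →  k(pair(p(p(c)), 0), p(0))   [R6 at 1.1]
3. k(pair(p(p(c)), 0), p(0))  →  c   [R8 at ε]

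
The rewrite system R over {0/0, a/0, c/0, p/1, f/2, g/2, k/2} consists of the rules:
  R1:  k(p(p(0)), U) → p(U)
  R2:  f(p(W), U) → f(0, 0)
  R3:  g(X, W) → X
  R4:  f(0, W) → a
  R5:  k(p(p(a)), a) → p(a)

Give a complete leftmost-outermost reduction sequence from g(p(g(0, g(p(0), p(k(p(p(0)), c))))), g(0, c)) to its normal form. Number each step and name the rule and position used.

1. g(p(g(0, g(p(0), p(k(p(p(0)), c))))), g(0, c))  →  p(g(0, g(p(0), p(k(p(p(0)), c)))))   [R3 at ε]
2. p(g(0, g(p(0), p(k(p(p(0)), c)))))  →  p(0)   [R3 at 1]

p(0)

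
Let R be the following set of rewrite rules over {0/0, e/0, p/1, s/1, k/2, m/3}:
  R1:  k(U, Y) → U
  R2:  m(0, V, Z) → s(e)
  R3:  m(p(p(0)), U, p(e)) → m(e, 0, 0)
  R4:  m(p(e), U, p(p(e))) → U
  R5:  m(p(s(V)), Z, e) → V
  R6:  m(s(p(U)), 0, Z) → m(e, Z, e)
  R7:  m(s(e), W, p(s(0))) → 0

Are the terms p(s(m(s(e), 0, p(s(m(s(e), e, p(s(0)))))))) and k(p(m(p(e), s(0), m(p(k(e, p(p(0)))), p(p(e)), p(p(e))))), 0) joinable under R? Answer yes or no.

Reduce t₁ = p(s(m(s(e), 0, p(s(m(s(e), e, p(s(0)))))))):
1. p(s(m(s(e), 0, p(s(m(s(e), e, p(s(0))))))))  →  p(s(m(s(e), 0, p(s(0)))))   [R7 at 1.1.3.1.1]
2. p(s(m(s(e), 0, p(s(0)))))  →  p(s(0))   [R7 at 1.1]

Reduce t₂ = k(p(m(p(e), s(0), m(p(k(e, p(p(0)))), p(p(e)), p(p(e))))), 0):
1. k(p(m(p(e), s(0), m(p(k(e, p(p(0)))), p(p(e)), p(p(e))))), 0)  →  p(m(p(e), s(0), m(p(k(e, p(p(0)))), p(p(e)), p(p(e)))))   [R1 at ε]
2. p(m(p(e), s(0), m(p(k(e, p(p(0)))), p(p(e)), p(p(e)))))  →  p(m(p(e), s(0), m(p(e), p(p(e)), p(p(e)))))   [R1 at 1.3.1.1]
3. p(m(p(e), s(0), m(p(e), p(p(e)), p(p(e)))))  →  p(m(p(e), s(0), p(p(e))))   [R4 at 1.3]
4. p(m(p(e), s(0), p(p(e))))  →  p(s(0))   [R4 at 1]

yes — NF(t₁) = p(s(0)), NF(t₂) = p(s(0))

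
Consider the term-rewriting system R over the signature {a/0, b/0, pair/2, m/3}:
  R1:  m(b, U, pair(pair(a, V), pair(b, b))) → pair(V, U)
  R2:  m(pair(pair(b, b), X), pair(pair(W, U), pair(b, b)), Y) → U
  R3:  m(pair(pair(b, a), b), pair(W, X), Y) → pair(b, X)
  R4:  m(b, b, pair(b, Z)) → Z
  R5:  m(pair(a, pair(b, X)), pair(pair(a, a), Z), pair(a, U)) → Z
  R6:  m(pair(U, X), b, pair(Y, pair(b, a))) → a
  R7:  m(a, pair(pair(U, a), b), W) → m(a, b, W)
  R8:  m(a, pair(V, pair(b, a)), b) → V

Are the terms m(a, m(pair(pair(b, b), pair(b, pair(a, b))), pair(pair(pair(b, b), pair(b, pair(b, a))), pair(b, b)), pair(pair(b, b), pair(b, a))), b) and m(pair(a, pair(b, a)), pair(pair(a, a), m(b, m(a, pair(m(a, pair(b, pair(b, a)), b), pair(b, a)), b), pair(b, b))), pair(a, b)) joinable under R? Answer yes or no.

Reduce t₁ = m(a, m(pair(pair(b, b), pair(b, pair(a, b))), pair(pair(pair(b, b), pair(b, pair(b, a))), pair(b, b)), pair(pair(b, b), pair(b, a))), b):
1. m(a, m(pair(pair(b, b), pair(b, pair(a, b))), pair(pair(pair(b, b), pair(b, pair(b, a))), pair(b, b)), pair(pair(b, b), pair(b, a))), b)  →  m(a, pair(b, pair(b, a)), b)   [R2 at 2]
2. m(a, pair(b, pair(b, a)), b)  →  b   [R8 at ε]

Reduce t₂ = m(pair(a, pair(b, a)), pair(pair(a, a), m(b, m(a, pair(m(a, pair(b, pair(b, a)), b), pair(b, a)), b), pair(b, b))), pair(a, b)):
1. m(pair(a, pair(b, a)), pair(pair(a, a), m(b, m(a, pair(m(a, pair(b, pair(b, a)), b), pair(b, a)), b), pair(b, b))), pair(a, b))  →  m(b, m(a, pair(m(a, pair(b, pair(b, a)), b), pair(b, a)), b), pair(b, b))   [R5 at ε]
2. m(b, m(a, pair(m(a, pair(b, pair(b, a)), b), pair(b, a)), b), pair(b, b))  →  m(b, m(a, pair(b, pair(b, a)), b), pair(b, b))   [R8 at 2]
3. m(b, m(a, pair(b, pair(b, a)), b), pair(b, b))  →  m(b, b, pair(b, b))   [R8 at 2]
4. m(b, b, pair(b, b))  →  b   [R4 at ε]

yes — NF(t₁) = b, NF(t₂) = b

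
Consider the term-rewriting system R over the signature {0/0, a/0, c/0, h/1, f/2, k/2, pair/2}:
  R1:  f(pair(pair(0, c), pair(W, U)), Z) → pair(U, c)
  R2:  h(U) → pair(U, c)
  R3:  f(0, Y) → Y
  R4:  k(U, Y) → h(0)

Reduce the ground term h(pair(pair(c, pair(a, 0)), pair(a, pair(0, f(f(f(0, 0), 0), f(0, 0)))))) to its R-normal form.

1. h(pair(pair(c, pair(a, 0)), pair(a, pair(0, f(f(f(0, 0), 0), f(0, 0))))))  →  pair(pair(pair(c, pair(a, 0)), pair(a, pair(0, f(f(f(0, 0), 0), f(0, 0))))), c)   [R2 at ε]
2. pair(pair(pair(c, pair(a, 0)), pair(a, pair(0, f(f(f(0, 0), 0), f(0, 0))))), c)  →  pair(pair(pair(c, pair(a, 0)), pair(a, pair(0, f(f(0, 0), f(0, 0))))), c)   [R3 at 1.2.2.2.1.1]
3. pair(pair(pair(c, pair(a, 0)), pair(a, pair(0, f(f(0, 0), f(0, 0))))), c)  →  pair(pair(pair(c, pair(a, 0)), pair(a, pair(0, f(0, f(0, 0))))), c)   [R3 at 1.2.2.2.1]
4. pair(pair(pair(c, pair(a, 0)), pair(a, pair(0, f(0, f(0, 0))))), c)  →  pair(pair(pair(c, pair(a, 0)), pair(a, pair(0, f(0, 0)))), c)   [R3 at 1.2.2.2]
5. pair(pair(pair(c, pair(a, 0)), pair(a, pair(0, f(0, 0)))), c)  →  pair(pair(pair(c, pair(a, 0)), pair(a, pair(0, 0))), c)   [R3 at 1.2.2.2]

pair(pair(pair(c, pair(a, 0)), pair(a, pair(0, 0))), c)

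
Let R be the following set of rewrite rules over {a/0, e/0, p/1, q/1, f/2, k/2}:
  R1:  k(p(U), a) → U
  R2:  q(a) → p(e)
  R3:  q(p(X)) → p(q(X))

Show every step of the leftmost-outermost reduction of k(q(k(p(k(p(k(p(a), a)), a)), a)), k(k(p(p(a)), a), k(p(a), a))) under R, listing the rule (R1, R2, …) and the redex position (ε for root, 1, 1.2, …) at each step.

e

1. k(q(k(p(k(p(k(p(a), a)), a)), a)), k(k(p(p(a)), a), k(p(a), a)))  →  k(q(k(p(k(p(a), a)), a)), k(k(p(p(a)), a), k(p(a), a)))   [R1 at 1.1]
2. k(q(k(p(k(p(a), a)), a)), k(k(p(p(a)), a), k(p(a), a)))  →  k(q(k(p(a), a)), k(k(p(p(a)), a), k(p(a), a)))   [R1 at 1.1]
3. k(q(k(p(a), a)), k(k(p(p(a)), a), k(p(a), a)))  →  k(q(a), k(k(p(p(a)), a), k(p(a), a)))   [R1 at 1.1]
4. k(q(a), k(k(p(p(a)), a), k(p(a), a)))  →  k(p(e), k(k(p(p(a)), a), k(p(a), a)))   [R2 at 1]
5. k(p(e), k(k(p(p(a)), a), k(p(a), a)))  →  k(p(e), k(p(a), k(p(a), a)))   [R1 at 2.1]
6. k(p(e), k(p(a), k(p(a), a)))  →  k(p(e), k(p(a), a))   [R1 at 2.2]
7. k(p(e), k(p(a), a))  →  k(p(e), a)   [R1 at 2]
8. k(p(e), a)  →  e   [R1 at ε]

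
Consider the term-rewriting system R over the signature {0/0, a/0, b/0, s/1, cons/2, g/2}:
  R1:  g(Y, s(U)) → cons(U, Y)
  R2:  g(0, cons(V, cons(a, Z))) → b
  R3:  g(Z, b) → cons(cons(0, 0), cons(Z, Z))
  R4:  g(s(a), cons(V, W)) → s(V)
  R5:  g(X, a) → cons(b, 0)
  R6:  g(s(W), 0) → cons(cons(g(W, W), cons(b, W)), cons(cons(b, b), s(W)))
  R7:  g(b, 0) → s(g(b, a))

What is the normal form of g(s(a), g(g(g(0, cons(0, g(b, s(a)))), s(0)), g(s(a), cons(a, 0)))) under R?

1. g(s(a), g(g(g(0, cons(0, g(b, s(a)))), s(0)), g(s(a), cons(a, 0))))  →  g(s(a), g(cons(0, g(0, cons(0, g(b, s(a))))), g(s(a), cons(a, 0))))   [R1 at 2.1]
2. g(s(a), g(cons(0, g(0, cons(0, g(b, s(a))))), g(s(a), cons(a, 0))))  →  g(s(a), g(cons(0, g(0, cons(0, cons(a, b)))), g(s(a), cons(a, 0))))   [R1 at 2.1.2.2.2]
3. g(s(a), g(cons(0, g(0, cons(0, cons(a, b)))), g(s(a), cons(a, 0))))  →  g(s(a), g(cons(0, b), g(s(a), cons(a, 0))))   [R2 at 2.1.2]
4. g(s(a), g(cons(0, b), g(s(a), cons(a, 0))))  →  g(s(a), g(cons(0, b), s(a)))   [R4 at 2.2]
5. g(s(a), g(cons(0, b), s(a)))  →  g(s(a), cons(a, cons(0, b)))   [R1 at 2]
6. g(s(a), cons(a, cons(0, b)))  →  s(a)   [R4 at ε]

s(a)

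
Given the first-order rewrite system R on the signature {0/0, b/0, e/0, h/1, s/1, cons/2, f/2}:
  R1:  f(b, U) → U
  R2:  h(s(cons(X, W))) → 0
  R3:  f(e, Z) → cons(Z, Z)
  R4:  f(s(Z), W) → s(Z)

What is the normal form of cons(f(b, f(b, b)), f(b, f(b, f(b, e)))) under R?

1. cons(f(b, f(b, b)), f(b, f(b, f(b, e))))  →  cons(f(b, b), f(b, f(b, f(b, e))))   [R1 at 1]
2. cons(f(b, b), f(b, f(b, f(b, e))))  →  cons(b, f(b, f(b, f(b, e))))   [R1 at 1]
3. cons(b, f(b, f(b, f(b, e))))  →  cons(b, f(b, f(b, e)))   [R1 at 2]
4. cons(b, f(b, f(b, e)))  →  cons(b, f(b, e))   [R1 at 2]
5. cons(b, f(b, e))  →  cons(b, e)   [R1 at 2]

cons(b, e)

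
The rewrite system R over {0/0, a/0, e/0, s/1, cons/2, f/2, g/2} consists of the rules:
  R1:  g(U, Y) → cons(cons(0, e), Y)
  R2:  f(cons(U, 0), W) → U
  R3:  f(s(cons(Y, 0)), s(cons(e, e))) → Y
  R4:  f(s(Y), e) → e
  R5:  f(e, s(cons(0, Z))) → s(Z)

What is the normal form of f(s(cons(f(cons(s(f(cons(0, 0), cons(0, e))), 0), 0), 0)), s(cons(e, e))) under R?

s(0)

1. f(s(cons(f(cons(s(f(cons(0, 0), cons(0, e))), 0), 0), 0)), s(cons(e, e)))  →  f(cons(s(f(cons(0, 0), cons(0, e))), 0), 0)   [R3 at ε]
2. f(cons(s(f(cons(0, 0), cons(0, e))), 0), 0)  →  s(f(cons(0, 0), cons(0, e)))   [R2 at ε]
3. s(f(cons(0, 0), cons(0, e)))  →  s(0)   [R2 at 1]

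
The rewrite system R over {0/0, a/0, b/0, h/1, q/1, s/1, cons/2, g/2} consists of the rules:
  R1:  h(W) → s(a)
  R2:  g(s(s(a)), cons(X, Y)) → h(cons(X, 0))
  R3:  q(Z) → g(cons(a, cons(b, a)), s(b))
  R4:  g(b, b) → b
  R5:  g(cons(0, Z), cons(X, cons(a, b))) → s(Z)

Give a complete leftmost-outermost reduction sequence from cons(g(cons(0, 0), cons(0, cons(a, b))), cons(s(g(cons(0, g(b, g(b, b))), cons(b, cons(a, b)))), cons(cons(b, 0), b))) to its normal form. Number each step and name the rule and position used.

cons(s(0), cons(s(s(b)), cons(cons(b, 0), b)))

1. cons(g(cons(0, 0), cons(0, cons(a, b))), cons(s(g(cons(0, g(b, g(b, b))), cons(b, cons(a, b)))), cons(cons(b, 0), b)))  →  cons(s(0), cons(s(g(cons(0, g(b, g(b, b))), cons(b, cons(a, b)))), cons(cons(b, 0), b)))   [R5 at 1]
2. cons(s(0), cons(s(g(cons(0, g(b, g(b, b))), cons(b, cons(a, b)))), cons(cons(b, 0), b)))  →  cons(s(0), cons(s(s(g(b, g(b, b)))), cons(cons(b, 0), b)))   [R5 at 2.1.1]
3. cons(s(0), cons(s(s(g(b, g(b, b)))), cons(cons(b, 0), b)))  →  cons(s(0), cons(s(s(g(b, b))), cons(cons(b, 0), b)))   [R4 at 2.1.1.1.2]
4. cons(s(0), cons(s(s(g(b, b))), cons(cons(b, 0), b)))  →  cons(s(0), cons(s(s(b)), cons(cons(b, 0), b)))   [R4 at 2.1.1.1]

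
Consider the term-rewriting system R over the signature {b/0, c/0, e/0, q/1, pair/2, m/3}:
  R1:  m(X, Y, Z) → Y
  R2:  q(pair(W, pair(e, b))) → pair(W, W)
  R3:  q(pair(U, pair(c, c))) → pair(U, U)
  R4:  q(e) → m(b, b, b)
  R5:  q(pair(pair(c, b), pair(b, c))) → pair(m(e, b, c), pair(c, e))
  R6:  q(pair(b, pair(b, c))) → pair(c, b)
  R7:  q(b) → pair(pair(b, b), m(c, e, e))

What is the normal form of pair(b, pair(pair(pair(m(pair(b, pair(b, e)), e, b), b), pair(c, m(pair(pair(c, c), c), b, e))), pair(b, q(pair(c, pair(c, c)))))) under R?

1. pair(b, pair(pair(pair(m(pair(b, pair(b, e)), e, b), b), pair(c, m(pair(pair(c, c), c), b, e))), pair(b, q(pair(c, pair(c, c))))))  →  pair(b, pair(pair(pair(e, b), pair(c, m(pair(pair(c, c), c), b, e))), pair(b, q(pair(c, pair(c, c))))))   [R1 at 2.1.1.1]
2. pair(b, pair(pair(pair(e, b), pair(c, m(pair(pair(c, c), c), b, e))), pair(b, q(pair(c, pair(c, c))))))  →  pair(b, pair(pair(pair(e, b), pair(c, b)), pair(b, q(pair(c, pair(c, c))))))   [R1 at 2.1.2.2]
3. pair(b, pair(pair(pair(e, b), pair(c, b)), pair(b, q(pair(c, pair(c, c))))))  →  pair(b, pair(pair(pair(e, b), pair(c, b)), pair(b, pair(c, c))))   [R3 at 2.2.2]

pair(b, pair(pair(pair(e, b), pair(c, b)), pair(b, pair(c, c))))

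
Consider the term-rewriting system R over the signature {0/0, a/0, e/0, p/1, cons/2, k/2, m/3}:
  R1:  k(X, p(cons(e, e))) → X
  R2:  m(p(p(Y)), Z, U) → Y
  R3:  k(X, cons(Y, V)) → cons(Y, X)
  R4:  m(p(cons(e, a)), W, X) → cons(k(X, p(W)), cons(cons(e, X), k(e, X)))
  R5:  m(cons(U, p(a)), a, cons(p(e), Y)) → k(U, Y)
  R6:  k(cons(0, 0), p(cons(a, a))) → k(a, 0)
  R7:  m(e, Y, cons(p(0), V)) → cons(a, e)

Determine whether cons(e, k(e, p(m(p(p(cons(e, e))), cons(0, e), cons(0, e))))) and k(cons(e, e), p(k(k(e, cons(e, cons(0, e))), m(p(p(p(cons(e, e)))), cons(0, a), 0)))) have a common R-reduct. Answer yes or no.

Reduce t₁ = cons(e, k(e, p(m(p(p(cons(e, e))), cons(0, e), cons(0, e))))):
1. cons(e, k(e, p(m(p(p(cons(e, e))), cons(0, e), cons(0, e)))))  →  cons(e, k(e, p(cons(e, e))))   [R2 at 2.2.1]
2. cons(e, k(e, p(cons(e, e))))  →  cons(e, e)   [R1 at 2]

Reduce t₂ = k(cons(e, e), p(k(k(e, cons(e, cons(0, e))), m(p(p(p(cons(e, e)))), cons(0, a), 0)))):
1. k(cons(e, e), p(k(k(e, cons(e, cons(0, e))), m(p(p(p(cons(e, e)))), cons(0, a), 0))))  →  k(cons(e, e), p(k(cons(e, e), m(p(p(p(cons(e, e)))), cons(0, a), 0))))   [R3 at 2.1.1]
2. k(cons(e, e), p(k(cons(e, e), m(p(p(p(cons(e, e)))), cons(0, a), 0))))  →  k(cons(e, e), p(k(cons(e, e), p(cons(e, e)))))   [R2 at 2.1.2]
3. k(cons(e, e), p(k(cons(e, e), p(cons(e, e)))))  →  k(cons(e, e), p(cons(e, e)))   [R1 at 2.1]
4. k(cons(e, e), p(cons(e, e)))  →  cons(e, e)   [R1 at ε]

yes — NF(t₁) = cons(e, e), NF(t₂) = cons(e, e)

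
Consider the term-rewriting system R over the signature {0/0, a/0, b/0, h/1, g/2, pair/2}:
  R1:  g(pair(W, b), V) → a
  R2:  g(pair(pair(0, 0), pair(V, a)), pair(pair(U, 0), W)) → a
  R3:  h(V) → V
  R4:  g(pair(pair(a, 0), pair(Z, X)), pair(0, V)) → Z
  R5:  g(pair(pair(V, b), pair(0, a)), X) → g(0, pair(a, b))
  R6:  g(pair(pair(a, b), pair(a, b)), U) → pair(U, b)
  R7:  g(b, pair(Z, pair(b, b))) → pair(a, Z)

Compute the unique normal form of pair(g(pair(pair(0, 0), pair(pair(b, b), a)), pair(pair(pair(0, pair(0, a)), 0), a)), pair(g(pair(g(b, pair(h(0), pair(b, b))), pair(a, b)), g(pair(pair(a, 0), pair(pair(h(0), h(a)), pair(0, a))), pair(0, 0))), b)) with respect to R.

1. pair(g(pair(pair(0, 0), pair(pair(b, b), a)), pair(pair(pair(0, pair(0, a)), 0), a)), pair(g(pair(g(b, pair(h(0), pair(b, b))), pair(a, b)), g(pair(pair(a, 0), pair(pair(h(0), h(a)), pair(0, a))), pair(0, 0))), b))  →  pair(a, pair(g(pair(g(b, pair(h(0), pair(b, b))), pair(a, b)), g(pair(pair(a, 0), pair(pair(h(0), h(a)), pair(0, a))), pair(0, 0))), b))   [R2 at 1]
2. pair(a, pair(g(pair(g(b, pair(h(0), pair(b, b))), pair(a, b)), g(pair(pair(a, 0), pair(pair(h(0), h(a)), pair(0, a))), pair(0, 0))), b))  →  pair(a, pair(g(pair(pair(a, h(0)), pair(a, b)), g(pair(pair(a, 0), pair(pair(h(0), h(a)), pair(0, a))), pair(0, 0))), b))   [R7 at 2.1.1.1]
3. pair(a, pair(g(pair(pair(a, h(0)), pair(a, b)), g(pair(pair(a, 0), pair(pair(h(0), h(a)), pair(0, a))), pair(0, 0))), b))  →  pair(a, pair(g(pair(pair(a, 0), pair(a, b)), g(pair(pair(a, 0), pair(pair(h(0), h(a)), pair(0, a))), pair(0, 0))), b))   [R3 at 2.1.1.1.2]
4. pair(a, pair(g(pair(pair(a, 0), pair(a, b)), g(pair(pair(a, 0), pair(pair(h(0), h(a)), pair(0, a))), pair(0, 0))), b))  →  pair(a, pair(g(pair(pair(a, 0), pair(a, b)), pair(h(0), h(a))), b))   [R4 at 2.1.2]
5. pair(a, pair(g(pair(pair(a, 0), pair(a, b)), pair(h(0), h(a))), b))  →  pair(a, pair(g(pair(pair(a, 0), pair(a, b)), pair(0, h(a))), b))   [R3 at 2.1.2.1]
6. pair(a, pair(g(pair(pair(a, 0), pair(a, b)), pair(0, h(a))), b))  →  pair(a, pair(a, b))   [R4 at 2.1]

pair(a, pair(a, b))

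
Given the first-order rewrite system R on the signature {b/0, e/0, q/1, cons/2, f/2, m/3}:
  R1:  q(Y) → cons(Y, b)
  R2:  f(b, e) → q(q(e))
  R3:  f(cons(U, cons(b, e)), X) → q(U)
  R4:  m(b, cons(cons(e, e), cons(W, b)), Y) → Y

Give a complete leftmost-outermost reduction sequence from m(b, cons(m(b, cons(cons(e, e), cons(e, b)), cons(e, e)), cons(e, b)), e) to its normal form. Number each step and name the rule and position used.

1. m(b, cons(m(b, cons(cons(e, e), cons(e, b)), cons(e, e)), cons(e, b)), e)  →  m(b, cons(cons(e, e), cons(e, b)), e)   [R4 at 2.1]
2. m(b, cons(cons(e, e), cons(e, b)), e)  →  e   [R4 at ε]

e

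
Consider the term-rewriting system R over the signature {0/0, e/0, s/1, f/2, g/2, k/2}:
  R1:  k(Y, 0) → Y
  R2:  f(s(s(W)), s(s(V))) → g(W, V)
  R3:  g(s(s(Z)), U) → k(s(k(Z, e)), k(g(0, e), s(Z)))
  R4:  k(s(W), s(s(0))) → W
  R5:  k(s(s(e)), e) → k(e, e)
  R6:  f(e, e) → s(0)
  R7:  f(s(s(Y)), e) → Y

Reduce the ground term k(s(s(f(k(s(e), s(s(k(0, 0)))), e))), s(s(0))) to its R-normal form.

1. k(s(s(f(k(s(e), s(s(k(0, 0)))), e))), s(s(0)))  →  s(f(k(s(e), s(s(k(0, 0)))), e))   [R4 at ε]
2. s(f(k(s(e), s(s(k(0, 0)))), e))  →  s(f(k(s(e), s(s(0))), e))   [R1 at 1.1.2.1.1]
3. s(f(k(s(e), s(s(0))), e))  →  s(f(e, e))   [R4 at 1.1]
4. s(f(e, e))  →  s(s(0))   [R6 at 1]

s(s(0))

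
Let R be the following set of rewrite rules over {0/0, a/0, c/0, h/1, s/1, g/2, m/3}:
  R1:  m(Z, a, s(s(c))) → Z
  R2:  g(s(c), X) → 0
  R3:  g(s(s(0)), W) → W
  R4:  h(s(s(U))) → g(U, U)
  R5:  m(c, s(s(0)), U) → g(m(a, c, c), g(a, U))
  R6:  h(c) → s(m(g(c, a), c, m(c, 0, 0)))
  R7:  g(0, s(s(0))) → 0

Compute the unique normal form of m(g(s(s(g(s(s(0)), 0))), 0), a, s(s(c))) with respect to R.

1. m(g(s(s(g(s(s(0)), 0))), 0), a, s(s(c)))  →  g(s(s(g(s(s(0)), 0))), 0)   [R1 at ε]
2. g(s(s(g(s(s(0)), 0))), 0)  →  g(s(s(0)), 0)   [R3 at 1.1.1]
3. g(s(s(0)), 0)  →  0   [R3 at ε]

0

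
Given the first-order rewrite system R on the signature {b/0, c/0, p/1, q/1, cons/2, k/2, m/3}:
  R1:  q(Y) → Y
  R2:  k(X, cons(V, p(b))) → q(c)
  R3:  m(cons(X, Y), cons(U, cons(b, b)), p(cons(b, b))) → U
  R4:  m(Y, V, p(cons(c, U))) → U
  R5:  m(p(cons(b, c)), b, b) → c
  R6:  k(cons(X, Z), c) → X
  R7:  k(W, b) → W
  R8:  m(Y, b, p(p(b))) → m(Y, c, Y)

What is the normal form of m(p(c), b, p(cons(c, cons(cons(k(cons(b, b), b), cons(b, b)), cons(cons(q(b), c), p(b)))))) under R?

cons(cons(cons(b, b), cons(b, b)), cons(cons(b, c), p(b)))

1. m(p(c), b, p(cons(c, cons(cons(k(cons(b, b), b), cons(b, b)), cons(cons(q(b), c), p(b))))))  →  cons(cons(k(cons(b, b), b), cons(b, b)), cons(cons(q(b), c), p(b)))   [R4 at ε]
2. cons(cons(k(cons(b, b), b), cons(b, b)), cons(cons(q(b), c), p(b)))  →  cons(cons(cons(b, b), cons(b, b)), cons(cons(q(b), c), p(b)))   [R7 at 1.1]
3. cons(cons(cons(b, b), cons(b, b)), cons(cons(q(b), c), p(b)))  →  cons(cons(cons(b, b), cons(b, b)), cons(cons(b, c), p(b)))   [R1 at 2.1.1]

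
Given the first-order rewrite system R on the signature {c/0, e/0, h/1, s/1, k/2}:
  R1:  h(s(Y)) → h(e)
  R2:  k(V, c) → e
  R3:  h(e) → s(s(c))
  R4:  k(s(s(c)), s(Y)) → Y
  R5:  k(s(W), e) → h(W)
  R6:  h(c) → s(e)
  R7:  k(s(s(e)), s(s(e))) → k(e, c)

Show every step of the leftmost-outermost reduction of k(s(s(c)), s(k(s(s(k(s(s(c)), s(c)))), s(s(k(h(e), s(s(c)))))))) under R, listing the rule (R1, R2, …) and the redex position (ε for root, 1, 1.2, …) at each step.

1. k(s(s(c)), s(k(s(s(k(s(s(c)), s(c)))), s(s(k(h(e), s(s(c))))))))  →  k(s(s(k(s(s(c)), s(c)))), s(s(k(h(e), s(s(c))))))   [R4 at ε]
2. k(s(s(k(s(s(c)), s(c)))), s(s(k(h(e), s(s(c))))))  →  k(s(s(c)), s(s(k(h(e), s(s(c))))))   [R4 at 1.1.1]
3. k(s(s(c)), s(s(k(h(e), s(s(c))))))  →  s(k(h(e), s(s(c))))   [R4 at ε]
4. s(k(h(e), s(s(c))))  →  s(k(s(s(c)), s(s(c))))   [R3 at 1.1]
5. s(k(s(s(c)), s(s(c))))  →  s(s(c))   [R4 at 1]

s(s(c))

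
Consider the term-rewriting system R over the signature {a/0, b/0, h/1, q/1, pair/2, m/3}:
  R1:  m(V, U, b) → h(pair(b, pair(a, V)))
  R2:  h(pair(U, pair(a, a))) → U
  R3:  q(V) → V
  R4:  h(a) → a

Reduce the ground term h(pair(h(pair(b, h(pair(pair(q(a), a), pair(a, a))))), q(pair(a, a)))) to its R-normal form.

1. h(pair(h(pair(b, h(pair(pair(q(a), a), pair(a, a))))), q(pair(a, a))))  →  h(pair(h(pair(b, pair(q(a), a))), q(pair(a, a))))   [R2 at 1.1.1.2]
2. h(pair(h(pair(b, pair(q(a), a))), q(pair(a, a))))  →  h(pair(h(pair(b, pair(a, a))), q(pair(a, a))))   [R3 at 1.1.1.2.1]
3. h(pair(h(pair(b, pair(a, a))), q(pair(a, a))))  →  h(pair(b, q(pair(a, a))))   [R2 at 1.1]
4. h(pair(b, q(pair(a, a))))  →  h(pair(b, pair(a, a)))   [R3 at 1.2]
5. h(pair(b, pair(a, a)))  →  b   [R2 at ε]

b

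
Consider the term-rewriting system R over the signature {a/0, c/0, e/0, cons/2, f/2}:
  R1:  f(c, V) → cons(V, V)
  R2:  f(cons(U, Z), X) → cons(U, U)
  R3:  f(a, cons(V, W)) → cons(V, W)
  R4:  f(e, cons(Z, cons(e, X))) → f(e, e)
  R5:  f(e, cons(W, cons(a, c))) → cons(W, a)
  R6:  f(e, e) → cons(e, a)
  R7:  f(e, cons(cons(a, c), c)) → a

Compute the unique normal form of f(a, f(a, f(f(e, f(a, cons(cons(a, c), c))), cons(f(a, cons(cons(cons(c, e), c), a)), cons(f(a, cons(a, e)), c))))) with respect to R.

1. f(a, f(a, f(f(e, f(a, cons(cons(a, c), c))), cons(f(a, cons(cons(cons(c, e), c), a)), cons(f(a, cons(a, e)), c)))))  →  f(a, f(a, f(f(e, cons(cons(a, c), c)), cons(f(a, cons(cons(cons(c, e), c), a)), cons(f(a, cons(a, e)), c)))))   [R3 at 2.2.1.2]
2. f(a, f(a, f(f(e, cons(cons(a, c), c)), cons(f(a, cons(cons(cons(c, e), c), a)), cons(f(a, cons(a, e)), c)))))  →  f(a, f(a, f(a, cons(f(a, cons(cons(cons(c, e), c), a)), cons(f(a, cons(a, e)), c)))))   [R7 at 2.2.1]
3. f(a, f(a, f(a, cons(f(a, cons(cons(cons(c, e), c), a)), cons(f(a, cons(a, e)), c)))))  →  f(a, f(a, cons(f(a, cons(cons(cons(c, e), c), a)), cons(f(a, cons(a, e)), c))))   [R3 at 2.2]
4. f(a, f(a, cons(f(a, cons(cons(cons(c, e), c), a)), cons(f(a, cons(a, e)), c))))  →  f(a, cons(f(a, cons(cons(cons(c, e), c), a)), cons(f(a, cons(a, e)), c)))   [R3 at 2]
5. f(a, cons(f(a, cons(cons(cons(c, e), c), a)), cons(f(a, cons(a, e)), c)))  →  cons(f(a, cons(cons(cons(c, e), c), a)), cons(f(a, cons(a, e)), c))   [R3 at ε]
6. cons(f(a, cons(cons(cons(c, e), c), a)), cons(f(a, cons(a, e)), c))  →  cons(cons(cons(cons(c, e), c), a), cons(f(a, cons(a, e)), c))   [R3 at 1]
7. cons(cons(cons(cons(c, e), c), a), cons(f(a, cons(a, e)), c))  →  cons(cons(cons(cons(c, e), c), a), cons(cons(a, e), c))   [R3 at 2.1]

cons(cons(cons(cons(c, e), c), a), cons(cons(a, e), c))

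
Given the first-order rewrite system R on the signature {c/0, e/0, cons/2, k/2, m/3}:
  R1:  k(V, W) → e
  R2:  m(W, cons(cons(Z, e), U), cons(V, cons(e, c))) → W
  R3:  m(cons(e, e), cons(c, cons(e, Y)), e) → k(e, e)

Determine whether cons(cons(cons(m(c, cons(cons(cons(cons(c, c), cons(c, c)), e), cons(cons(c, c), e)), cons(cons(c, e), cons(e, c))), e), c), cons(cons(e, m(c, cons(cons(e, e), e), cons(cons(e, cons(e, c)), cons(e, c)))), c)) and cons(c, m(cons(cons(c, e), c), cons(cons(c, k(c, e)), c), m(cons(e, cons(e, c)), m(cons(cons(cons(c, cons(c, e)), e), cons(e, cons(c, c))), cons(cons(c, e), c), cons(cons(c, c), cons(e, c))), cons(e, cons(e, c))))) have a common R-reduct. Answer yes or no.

no — NF(t₁) = cons(cons(cons(c, e), c), cons(cons(e, c), c)), NF(t₂) = cons(c, cons(cons(c, e), c))

Reduce t₁ = cons(cons(cons(m(c, cons(cons(cons(cons(c, c), cons(c, c)), e), cons(cons(c, c), e)), cons(cons(c, e), cons(e, c))), e), c), cons(cons(e, m(c, cons(cons(e, e), e), cons(cons(e, cons(e, c)), cons(e, c)))), c)):
1. cons(cons(cons(m(c, cons(cons(cons(cons(c, c), cons(c, c)), e), cons(cons(c, c), e)), cons(cons(c, e), cons(e, c))), e), c), cons(cons(e, m(c, cons(cons(e, e), e), cons(cons(e, cons(e, c)), cons(e, c)))), c))  →  cons(cons(cons(c, e), c), cons(cons(e, m(c, cons(cons(e, e), e), cons(cons(e, cons(e, c)), cons(e, c)))), c))   [R2 at 1.1.1]
2. cons(cons(cons(c, e), c), cons(cons(e, m(c, cons(cons(e, e), e), cons(cons(e, cons(e, c)), cons(e, c)))), c))  →  cons(cons(cons(c, e), c), cons(cons(e, c), c))   [R2 at 2.1.2]

Reduce t₂ = cons(c, m(cons(cons(c, e), c), cons(cons(c, k(c, e)), c), m(cons(e, cons(e, c)), m(cons(cons(cons(c, cons(c, e)), e), cons(e, cons(c, c))), cons(cons(c, e), c), cons(cons(c, c), cons(e, c))), cons(e, cons(e, c))))):
1. cons(c, m(cons(cons(c, e), c), cons(cons(c, k(c, e)), c), m(cons(e, cons(e, c)), m(cons(cons(cons(c, cons(c, e)), e), cons(e, cons(c, c))), cons(cons(c, e), c), cons(cons(c, c), cons(e, c))), cons(e, cons(e, c)))))  →  cons(c, m(cons(cons(c, e), c), cons(cons(c, e), c), m(cons(e, cons(e, c)), m(cons(cons(cons(c, cons(c, e)), e), cons(e, cons(c, c))), cons(cons(c, e), c), cons(cons(c, c), cons(e, c))), cons(e, cons(e, c)))))   [R1 at 2.2.1.2]
2. cons(c, m(cons(cons(c, e), c), cons(cons(c, e), c), m(cons(e, cons(e, c)), m(cons(cons(cons(c, cons(c, e)), e), cons(e, cons(c, c))), cons(cons(c, e), c), cons(cons(c, c), cons(e, c))), cons(e, cons(e, c)))))  →  cons(c, m(cons(cons(c, e), c), cons(cons(c, e), c), m(cons(e, cons(e, c)), cons(cons(cons(c, cons(c, e)), e), cons(e, cons(c, c))), cons(e, cons(e, c)))))   [R2 at 2.3.2]
3. cons(c, m(cons(cons(c, e), c), cons(cons(c, e), c), m(cons(e, cons(e, c)), cons(cons(cons(c, cons(c, e)), e), cons(e, cons(c, c))), cons(e, cons(e, c)))))  →  cons(c, m(cons(cons(c, e), c), cons(cons(c, e), c), cons(e, cons(e, c))))   [R2 at 2.3]
4. cons(c, m(cons(cons(c, e), c), cons(cons(c, e), c), cons(e, cons(e, c))))  →  cons(c, cons(cons(c, e), c))   [R2 at 2]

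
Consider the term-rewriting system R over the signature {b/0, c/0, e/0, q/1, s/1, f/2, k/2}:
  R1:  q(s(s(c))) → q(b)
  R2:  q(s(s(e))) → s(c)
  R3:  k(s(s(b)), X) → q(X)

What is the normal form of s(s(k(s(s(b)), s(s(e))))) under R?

1. s(s(k(s(s(b)), s(s(e)))))  →  s(s(q(s(s(e)))))   [R3 at 1.1]
2. s(s(q(s(s(e)))))  →  s(s(s(c)))   [R2 at 1.1]

s(s(s(c)))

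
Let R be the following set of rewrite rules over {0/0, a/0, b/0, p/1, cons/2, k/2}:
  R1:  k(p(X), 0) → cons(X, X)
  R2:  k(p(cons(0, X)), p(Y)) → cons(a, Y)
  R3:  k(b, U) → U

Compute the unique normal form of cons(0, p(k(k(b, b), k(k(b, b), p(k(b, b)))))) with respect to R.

1. cons(0, p(k(k(b, b), k(k(b, b), p(k(b, b))))))  →  cons(0, p(k(b, k(k(b, b), p(k(b, b))))))   [R3 at 2.1.1]
2. cons(0, p(k(b, k(k(b, b), p(k(b, b))))))  →  cons(0, p(k(k(b, b), p(k(b, b)))))   [R3 at 2.1]
3. cons(0, p(k(k(b, b), p(k(b, b)))))  →  cons(0, p(k(b, p(k(b, b)))))   [R3 at 2.1.1]
4. cons(0, p(k(b, p(k(b, b)))))  →  cons(0, p(p(k(b, b))))   [R3 at 2.1]
5. cons(0, p(p(k(b, b))))  →  cons(0, p(p(b)))   [R3 at 2.1.1]

cons(0, p(p(b)))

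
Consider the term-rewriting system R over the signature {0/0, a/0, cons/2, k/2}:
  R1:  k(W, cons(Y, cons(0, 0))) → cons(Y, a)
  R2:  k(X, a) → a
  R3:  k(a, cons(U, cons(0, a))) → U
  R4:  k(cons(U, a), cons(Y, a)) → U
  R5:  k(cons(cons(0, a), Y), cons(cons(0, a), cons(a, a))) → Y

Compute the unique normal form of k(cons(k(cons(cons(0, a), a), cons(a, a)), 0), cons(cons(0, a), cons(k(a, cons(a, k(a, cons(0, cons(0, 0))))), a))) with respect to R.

1. k(cons(k(cons(cons(0, a), a), cons(a, a)), 0), cons(cons(0, a), cons(k(a, cons(a, k(a, cons(0, cons(0, 0))))), a)))  →  k(cons(cons(0, a), 0), cons(cons(0, a), cons(k(a, cons(a, k(a, cons(0, cons(0, 0))))), a)))   [R4 at 1.1]
2. k(cons(cons(0, a), 0), cons(cons(0, a), cons(k(a, cons(a, k(a, cons(0, cons(0, 0))))), a)))  →  k(cons(cons(0, a), 0), cons(cons(0, a), cons(k(a, cons(a, cons(0, a))), a)))   [R1 at 2.2.1.2.2]
3. k(cons(cons(0, a), 0), cons(cons(0, a), cons(k(a, cons(a, cons(0, a))), a)))  →  k(cons(cons(0, a), 0), cons(cons(0, a), cons(a, a)))   [R3 at 2.2.1]
4. k(cons(cons(0, a), 0), cons(cons(0, a), cons(a, a)))  →  0   [R5 at ε]

0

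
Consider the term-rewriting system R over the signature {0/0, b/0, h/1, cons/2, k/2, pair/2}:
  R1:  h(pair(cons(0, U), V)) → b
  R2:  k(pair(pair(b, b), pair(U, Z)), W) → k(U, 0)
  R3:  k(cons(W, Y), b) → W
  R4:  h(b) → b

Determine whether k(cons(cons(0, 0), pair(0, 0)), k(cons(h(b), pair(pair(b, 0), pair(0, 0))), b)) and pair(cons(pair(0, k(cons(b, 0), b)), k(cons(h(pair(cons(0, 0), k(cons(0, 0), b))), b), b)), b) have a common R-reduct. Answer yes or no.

no — NF(t₁) = cons(0, 0), NF(t₂) = pair(cons(pair(0, b), b), b)

Reduce t₁ = k(cons(cons(0, 0), pair(0, 0)), k(cons(h(b), pair(pair(b, 0), pair(0, 0))), b)):
1. k(cons(cons(0, 0), pair(0, 0)), k(cons(h(b), pair(pair(b, 0), pair(0, 0))), b))  →  k(cons(cons(0, 0), pair(0, 0)), h(b))   [R3 at 2]
2. k(cons(cons(0, 0), pair(0, 0)), h(b))  →  k(cons(cons(0, 0), pair(0, 0)), b)   [R4 at 2]
3. k(cons(cons(0, 0), pair(0, 0)), b)  →  cons(0, 0)   [R3 at ε]

Reduce t₂ = pair(cons(pair(0, k(cons(b, 0), b)), k(cons(h(pair(cons(0, 0), k(cons(0, 0), b))), b), b)), b):
1. pair(cons(pair(0, k(cons(b, 0), b)), k(cons(h(pair(cons(0, 0), k(cons(0, 0), b))), b), b)), b)  →  pair(cons(pair(0, b), k(cons(h(pair(cons(0, 0), k(cons(0, 0), b))), b), b)), b)   [R3 at 1.1.2]
2. pair(cons(pair(0, b), k(cons(h(pair(cons(0, 0), k(cons(0, 0), b))), b), b)), b)  →  pair(cons(pair(0, b), h(pair(cons(0, 0), k(cons(0, 0), b)))), b)   [R3 at 1.2]
3. pair(cons(pair(0, b), h(pair(cons(0, 0), k(cons(0, 0), b)))), b)  →  pair(cons(pair(0, b), b), b)   [R1 at 1.2]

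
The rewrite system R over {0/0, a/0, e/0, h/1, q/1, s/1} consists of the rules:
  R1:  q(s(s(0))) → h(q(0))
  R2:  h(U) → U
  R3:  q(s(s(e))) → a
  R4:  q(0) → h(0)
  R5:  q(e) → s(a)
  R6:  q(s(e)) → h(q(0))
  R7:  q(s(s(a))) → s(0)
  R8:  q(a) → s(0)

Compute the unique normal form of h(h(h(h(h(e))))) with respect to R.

e

1. h(h(h(h(h(e)))))  →  h(h(h(h(e))))   [R2 at ε]
2. h(h(h(h(e))))  →  h(h(h(e)))   [R2 at ε]
3. h(h(h(e)))  →  h(h(e))   [R2 at ε]
4. h(h(e))  →  h(e)   [R2 at ε]
5. h(e)  →  e   [R2 at ε]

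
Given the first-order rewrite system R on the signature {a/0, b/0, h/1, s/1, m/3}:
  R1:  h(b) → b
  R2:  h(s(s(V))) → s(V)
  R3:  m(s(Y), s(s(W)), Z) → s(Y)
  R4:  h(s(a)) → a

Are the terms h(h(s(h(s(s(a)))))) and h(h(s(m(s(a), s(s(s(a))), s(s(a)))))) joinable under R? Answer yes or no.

yes — NF(t₁) = a, NF(t₂) = a

Reduce t₁ = h(h(s(h(s(s(a)))))):
1. h(h(s(h(s(s(a))))))  →  h(h(s(s(a))))   [R2 at 1.1.1]
2. h(h(s(s(a))))  →  h(s(a))   [R2 at 1]
3. h(s(a))  →  a   [R4 at ε]

Reduce t₂ = h(h(s(m(s(a), s(s(s(a))), s(s(a)))))):
1. h(h(s(m(s(a), s(s(s(a))), s(s(a))))))  →  h(h(s(s(a))))   [R3 at 1.1.1]
2. h(h(s(s(a))))  →  h(s(a))   [R2 at 1]
3. h(s(a))  →  a   [R4 at ε]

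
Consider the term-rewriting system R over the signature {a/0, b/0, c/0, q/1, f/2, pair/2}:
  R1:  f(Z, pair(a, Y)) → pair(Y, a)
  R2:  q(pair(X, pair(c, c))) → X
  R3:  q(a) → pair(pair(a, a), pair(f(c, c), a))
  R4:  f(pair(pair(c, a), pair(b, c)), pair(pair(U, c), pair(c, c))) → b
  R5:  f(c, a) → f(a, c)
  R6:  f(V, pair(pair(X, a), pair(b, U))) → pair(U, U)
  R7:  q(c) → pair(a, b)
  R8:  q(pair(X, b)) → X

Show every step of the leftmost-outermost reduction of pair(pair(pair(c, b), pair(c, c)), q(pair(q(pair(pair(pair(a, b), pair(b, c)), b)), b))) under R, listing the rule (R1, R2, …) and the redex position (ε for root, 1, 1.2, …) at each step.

1. pair(pair(pair(c, b), pair(c, c)), q(pair(q(pair(pair(pair(a, b), pair(b, c)), b)), b)))  →  pair(pair(pair(c, b), pair(c, c)), q(pair(pair(pair(a, b), pair(b, c)), b)))   [R8 at 2]
2. pair(pair(pair(c, b), pair(c, c)), q(pair(pair(pair(a, b), pair(b, c)), b)))  →  pair(pair(pair(c, b), pair(c, c)), pair(pair(a, b), pair(b, c)))   [R8 at 2]

pair(pair(pair(c, b), pair(c, c)), pair(pair(a, b), pair(b, c)))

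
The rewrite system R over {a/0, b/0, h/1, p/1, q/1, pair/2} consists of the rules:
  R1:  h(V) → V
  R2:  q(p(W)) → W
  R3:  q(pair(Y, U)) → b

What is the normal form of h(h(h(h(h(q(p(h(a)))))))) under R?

1. h(h(h(h(h(q(p(h(a))))))))  →  h(h(h(h(q(p(h(a)))))))   [R1 at ε]
2. h(h(h(h(q(p(h(a)))))))  →  h(h(h(q(p(h(a))))))   [R1 at ε]
3. h(h(h(q(p(h(a))))))  →  h(h(q(p(h(a)))))   [R1 at ε]
4. h(h(q(p(h(a)))))  →  h(q(p(h(a))))   [R1 at ε]
5. h(q(p(h(a))))  →  q(p(h(a)))   [R1 at ε]
6. q(p(h(a)))  →  h(a)   [R2 at ε]
7. h(a)  →  a   [R1 at ε]

a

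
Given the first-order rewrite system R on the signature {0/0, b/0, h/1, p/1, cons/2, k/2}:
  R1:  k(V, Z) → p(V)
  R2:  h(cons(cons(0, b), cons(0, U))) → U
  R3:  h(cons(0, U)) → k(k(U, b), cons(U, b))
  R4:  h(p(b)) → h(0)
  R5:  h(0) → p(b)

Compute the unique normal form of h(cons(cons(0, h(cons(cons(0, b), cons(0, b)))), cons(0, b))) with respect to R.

1. h(cons(cons(0, h(cons(cons(0, b), cons(0, b)))), cons(0, b)))  →  h(cons(cons(0, b), cons(0, b)))   [R2 at 1.1.2]
2. h(cons(cons(0, b), cons(0, b)))  →  b   [R2 at ε]

b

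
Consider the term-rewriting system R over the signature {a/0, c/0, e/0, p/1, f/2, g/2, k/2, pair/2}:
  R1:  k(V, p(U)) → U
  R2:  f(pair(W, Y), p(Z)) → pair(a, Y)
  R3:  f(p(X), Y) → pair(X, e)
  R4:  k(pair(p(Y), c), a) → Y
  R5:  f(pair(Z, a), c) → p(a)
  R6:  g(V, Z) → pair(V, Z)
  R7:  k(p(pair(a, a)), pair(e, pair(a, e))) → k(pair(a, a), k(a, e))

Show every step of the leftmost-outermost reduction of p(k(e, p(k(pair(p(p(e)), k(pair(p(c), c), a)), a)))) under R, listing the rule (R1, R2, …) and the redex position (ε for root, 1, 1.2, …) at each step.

1. p(k(e, p(k(pair(p(p(e)), k(pair(p(c), c), a)), a))))  →  p(k(pair(p(p(e)), k(pair(p(c), c), a)), a))   [R1 at 1]
2. p(k(pair(p(p(e)), k(pair(p(c), c), a)), a))  →  p(k(pair(p(p(e)), c), a))   [R4 at 1.1.2]
3. p(k(pair(p(p(e)), c), a))  →  p(p(e))   [R4 at 1]

p(p(e))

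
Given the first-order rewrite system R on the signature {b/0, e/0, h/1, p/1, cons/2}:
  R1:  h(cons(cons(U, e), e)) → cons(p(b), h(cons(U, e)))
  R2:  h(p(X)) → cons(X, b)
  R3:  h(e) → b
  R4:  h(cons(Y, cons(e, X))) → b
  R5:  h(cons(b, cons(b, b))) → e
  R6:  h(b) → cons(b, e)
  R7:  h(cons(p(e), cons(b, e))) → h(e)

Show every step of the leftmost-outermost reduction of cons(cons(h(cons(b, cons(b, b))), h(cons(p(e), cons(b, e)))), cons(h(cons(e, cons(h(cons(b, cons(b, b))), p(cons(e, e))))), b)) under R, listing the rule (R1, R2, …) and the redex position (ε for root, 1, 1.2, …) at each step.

1. cons(cons(h(cons(b, cons(b, b))), h(cons(p(e), cons(b, e)))), cons(h(cons(e, cons(h(cons(b, cons(b, b))), p(cons(e, e))))), b))  →  cons(cons(e, h(cons(p(e), cons(b, e)))), cons(h(cons(e, cons(h(cons(b, cons(b, b))), p(cons(e, e))))), b))   [R5 at 1.1]
2. cons(cons(e, h(cons(p(e), cons(b, e)))), cons(h(cons(e, cons(h(cons(b, cons(b, b))), p(cons(e, e))))), b))  →  cons(cons(e, h(e)), cons(h(cons(e, cons(h(cons(b, cons(b, b))), p(cons(e, e))))), b))   [R7 at 1.2]
3. cons(cons(e, h(e)), cons(h(cons(e, cons(h(cons(b, cons(b, b))), p(cons(e, e))))), b))  →  cons(cons(e, b), cons(h(cons(e, cons(h(cons(b, cons(b, b))), p(cons(e, e))))), b))   [R3 at 1.2]
4. cons(cons(e, b), cons(h(cons(e, cons(h(cons(b, cons(b, b))), p(cons(e, e))))), b))  →  cons(cons(e, b), cons(h(cons(e, cons(e, p(cons(e, e))))), b))   [R5 at 2.1.1.2.1]
5. cons(cons(e, b), cons(h(cons(e, cons(e, p(cons(e, e))))), b))  →  cons(cons(e, b), cons(b, b))   [R4 at 2.1]

cons(cons(e, b), cons(b, b))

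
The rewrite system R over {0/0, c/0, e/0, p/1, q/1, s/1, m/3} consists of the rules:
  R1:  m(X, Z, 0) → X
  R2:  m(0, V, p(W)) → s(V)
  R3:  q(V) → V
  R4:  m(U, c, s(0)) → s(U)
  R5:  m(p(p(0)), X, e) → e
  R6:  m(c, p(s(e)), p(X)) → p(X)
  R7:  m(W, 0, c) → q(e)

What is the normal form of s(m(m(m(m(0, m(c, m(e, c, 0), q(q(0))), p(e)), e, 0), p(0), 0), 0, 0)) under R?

s(s(c))

1. s(m(m(m(m(0, m(c, m(e, c, 0), q(q(0))), p(e)), e, 0), p(0), 0), 0, 0))  →  s(m(m(m(0, m(c, m(e, c, 0), q(q(0))), p(e)), e, 0), p(0), 0))   [R1 at 1]
2. s(m(m(m(0, m(c, m(e, c, 0), q(q(0))), p(e)), e, 0), p(0), 0))  →  s(m(m(0, m(c, m(e, c, 0), q(q(0))), p(e)), e, 0))   [R1 at 1]
3. s(m(m(0, m(c, m(e, c, 0), q(q(0))), p(e)), e, 0))  →  s(m(0, m(c, m(e, c, 0), q(q(0))), p(e)))   [R1 at 1]
4. s(m(0, m(c, m(e, c, 0), q(q(0))), p(e)))  →  s(s(m(c, m(e, c, 0), q(q(0)))))   [R2 at 1]
5. s(s(m(c, m(e, c, 0), q(q(0)))))  →  s(s(m(c, e, q(q(0)))))   [R1 at 1.1.2]
6. s(s(m(c, e, q(q(0)))))  →  s(s(m(c, e, q(0))))   [R3 at 1.1.3]
7. s(s(m(c, e, q(0))))  →  s(s(m(c, e, 0)))   [R3 at 1.1.3]
8. s(s(m(c, e, 0)))  →  s(s(c))   [R1 at 1.1]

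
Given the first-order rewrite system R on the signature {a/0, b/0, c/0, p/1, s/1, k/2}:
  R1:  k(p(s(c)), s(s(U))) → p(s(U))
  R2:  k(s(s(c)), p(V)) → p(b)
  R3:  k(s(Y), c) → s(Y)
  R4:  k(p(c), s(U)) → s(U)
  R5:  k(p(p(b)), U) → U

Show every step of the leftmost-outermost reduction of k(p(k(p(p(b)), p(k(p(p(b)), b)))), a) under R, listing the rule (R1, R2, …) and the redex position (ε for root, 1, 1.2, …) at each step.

a

1. k(p(k(p(p(b)), p(k(p(p(b)), b)))), a)  →  k(p(p(k(p(p(b)), b))), a)   [R5 at 1.1]
2. k(p(p(k(p(p(b)), b))), a)  →  k(p(p(b)), a)   [R5 at 1.1.1]
3. k(p(p(b)), a)  →  a   [R5 at ε]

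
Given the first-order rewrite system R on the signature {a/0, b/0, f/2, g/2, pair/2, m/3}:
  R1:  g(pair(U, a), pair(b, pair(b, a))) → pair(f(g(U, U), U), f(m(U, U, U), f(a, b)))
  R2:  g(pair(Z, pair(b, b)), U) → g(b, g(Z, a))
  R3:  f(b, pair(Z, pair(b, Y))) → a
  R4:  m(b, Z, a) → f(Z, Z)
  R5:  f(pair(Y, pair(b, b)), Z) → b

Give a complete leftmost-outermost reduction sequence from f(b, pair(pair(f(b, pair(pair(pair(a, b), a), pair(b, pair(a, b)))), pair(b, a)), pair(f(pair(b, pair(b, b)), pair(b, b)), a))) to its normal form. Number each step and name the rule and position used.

a

1. f(b, pair(pair(f(b, pair(pair(pair(a, b), a), pair(b, pair(a, b)))), pair(b, a)), pair(f(pair(b, pair(b, b)), pair(b, b)), a)))  →  f(b, pair(pair(a, pair(b, a)), pair(f(pair(b, pair(b, b)), pair(b, b)), a)))   [R3 at 2.1.1]
2. f(b, pair(pair(a, pair(b, a)), pair(f(pair(b, pair(b, b)), pair(b, b)), a)))  →  f(b, pair(pair(a, pair(b, a)), pair(b, a)))   [R5 at 2.2.1]
3. f(b, pair(pair(a, pair(b, a)), pair(b, a)))  →  a   [R3 at ε]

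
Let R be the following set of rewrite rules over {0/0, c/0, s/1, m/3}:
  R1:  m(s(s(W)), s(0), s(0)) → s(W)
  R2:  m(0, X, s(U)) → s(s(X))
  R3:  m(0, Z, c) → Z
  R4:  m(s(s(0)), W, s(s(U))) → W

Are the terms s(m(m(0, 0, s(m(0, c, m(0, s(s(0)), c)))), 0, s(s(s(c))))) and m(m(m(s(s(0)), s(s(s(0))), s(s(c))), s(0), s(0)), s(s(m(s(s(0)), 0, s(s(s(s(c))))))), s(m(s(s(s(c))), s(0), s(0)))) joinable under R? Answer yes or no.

no — NF(t₁) = s(0), NF(t₂) = s(s(0))

Reduce t₁ = s(m(m(0, 0, s(m(0, c, m(0, s(s(0)), c)))), 0, s(s(s(c))))):
1. s(m(m(0, 0, s(m(0, c, m(0, s(s(0)), c)))), 0, s(s(s(c)))))  →  s(m(s(s(0)), 0, s(s(s(c)))))   [R2 at 1.1]
2. s(m(s(s(0)), 0, s(s(s(c)))))  →  s(0)   [R4 at 1]

Reduce t₂ = m(m(m(s(s(0)), s(s(s(0))), s(s(c))), s(0), s(0)), s(s(m(s(s(0)), 0, s(s(s(s(c))))))), s(m(s(s(s(c))), s(0), s(0)))):
1. m(m(m(s(s(0)), s(s(s(0))), s(s(c))), s(0), s(0)), s(s(m(s(s(0)), 0, s(s(s(s(c))))))), s(m(s(s(s(c))), s(0), s(0))))  →  m(m(s(s(s(0))), s(0), s(0)), s(s(m(s(s(0)), 0, s(s(s(s(c))))))), s(m(s(s(s(c))), s(0), s(0))))   [R4 at 1.1]
2. m(m(s(s(s(0))), s(0), s(0)), s(s(m(s(s(0)), 0, s(s(s(s(c))))))), s(m(s(s(s(c))), s(0), s(0))))  →  m(s(s(0)), s(s(m(s(s(0)), 0, s(s(s(s(c))))))), s(m(s(s(s(c))), s(0), s(0))))   [R1 at 1]
3. m(s(s(0)), s(s(m(s(s(0)), 0, s(s(s(s(c))))))), s(m(s(s(s(c))), s(0), s(0))))  →  m(s(s(0)), s(s(0)), s(m(s(s(s(c))), s(0), s(0))))   [R4 at 2.1.1]
4. m(s(s(0)), s(s(0)), s(m(s(s(s(c))), s(0), s(0))))  →  m(s(s(0)), s(s(0)), s(s(s(c))))   [R1 at 3.1]
5. m(s(s(0)), s(s(0)), s(s(s(c))))  →  s(s(0))   [R4 at ε]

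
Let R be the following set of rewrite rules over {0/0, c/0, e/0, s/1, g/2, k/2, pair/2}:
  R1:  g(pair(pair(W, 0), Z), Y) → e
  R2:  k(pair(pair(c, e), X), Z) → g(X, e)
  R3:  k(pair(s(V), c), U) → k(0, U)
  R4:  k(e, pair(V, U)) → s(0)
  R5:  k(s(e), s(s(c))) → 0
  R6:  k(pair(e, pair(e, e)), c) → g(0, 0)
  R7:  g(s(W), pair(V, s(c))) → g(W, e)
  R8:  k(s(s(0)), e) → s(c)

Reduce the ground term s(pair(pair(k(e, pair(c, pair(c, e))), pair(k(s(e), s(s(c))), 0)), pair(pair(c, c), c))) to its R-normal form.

1. s(pair(pair(k(e, pair(c, pair(c, e))), pair(k(s(e), s(s(c))), 0)), pair(pair(c, c), c)))  →  s(pair(pair(s(0), pair(k(s(e), s(s(c))), 0)), pair(pair(c, c), c)))   [R4 at 1.1.1]
2. s(pair(pair(s(0), pair(k(s(e), s(s(c))), 0)), pair(pair(c, c), c)))  →  s(pair(pair(s(0), pair(0, 0)), pair(pair(c, c), c)))   [R5 at 1.1.2.1]

s(pair(pair(s(0), pair(0, 0)), pair(pair(c, c), c)))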